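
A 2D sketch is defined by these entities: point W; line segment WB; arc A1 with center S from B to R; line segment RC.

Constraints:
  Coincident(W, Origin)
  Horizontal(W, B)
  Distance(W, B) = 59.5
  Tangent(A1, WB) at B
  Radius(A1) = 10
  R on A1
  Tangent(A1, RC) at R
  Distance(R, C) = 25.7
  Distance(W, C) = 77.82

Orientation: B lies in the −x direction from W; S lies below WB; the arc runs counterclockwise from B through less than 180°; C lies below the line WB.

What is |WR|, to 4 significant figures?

70.24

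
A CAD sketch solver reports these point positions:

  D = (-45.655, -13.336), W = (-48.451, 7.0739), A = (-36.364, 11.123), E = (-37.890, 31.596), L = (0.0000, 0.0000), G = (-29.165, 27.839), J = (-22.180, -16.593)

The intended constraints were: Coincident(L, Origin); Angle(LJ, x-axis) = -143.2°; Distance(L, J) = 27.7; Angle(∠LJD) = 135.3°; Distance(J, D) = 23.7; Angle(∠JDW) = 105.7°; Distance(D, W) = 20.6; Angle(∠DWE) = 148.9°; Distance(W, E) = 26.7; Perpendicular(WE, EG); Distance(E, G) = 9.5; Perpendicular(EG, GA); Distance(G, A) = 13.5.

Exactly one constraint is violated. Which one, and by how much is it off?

Distance(G, A) = 13.5 — off by 4.70.

L = (0.00, 0.00) ✓; LJ at -143.2° ✓; |LJ| = 27.70 ✓; ∠LJD = 135.3° ✓; |JD| = 23.70 ✓; ∠JDW = 105.7° ✓; |DW| = 20.60 ✓; ∠DWE = 148.9° ✓; |WE| = 26.70 ✓; ∠(WE, EG) = 90.00° ✓; |EG| = 9.500 ✓; ∠(EG, GA) = 90.00° ✓; |GA| = 18.20 ✗.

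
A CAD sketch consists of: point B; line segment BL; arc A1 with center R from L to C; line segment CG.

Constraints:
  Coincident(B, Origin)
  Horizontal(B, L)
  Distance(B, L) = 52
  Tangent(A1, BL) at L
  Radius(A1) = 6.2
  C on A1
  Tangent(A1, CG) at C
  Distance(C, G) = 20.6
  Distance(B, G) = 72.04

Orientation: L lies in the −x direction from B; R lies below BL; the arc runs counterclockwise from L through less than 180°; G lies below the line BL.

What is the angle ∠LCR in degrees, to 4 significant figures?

64.09°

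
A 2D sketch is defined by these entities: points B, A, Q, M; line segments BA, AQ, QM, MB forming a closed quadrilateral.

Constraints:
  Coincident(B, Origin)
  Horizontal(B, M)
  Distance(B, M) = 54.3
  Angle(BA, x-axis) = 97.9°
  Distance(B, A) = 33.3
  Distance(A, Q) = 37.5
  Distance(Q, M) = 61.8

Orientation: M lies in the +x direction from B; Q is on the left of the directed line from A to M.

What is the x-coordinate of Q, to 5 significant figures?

25.872

B is at the origin; B and M share the same y with |BM| = 54.3 and M in +x, so M = (54.3, 0). BA runs at 97.9° with |BA| = 33.3, so A = (-4.5769, 32.984). Q is determined by |AQ| = 37.5 and |QM| = 61.8 together: it lies at the intersection of circle(A, 37.5) and circle(M, 61.8). With |AM| = 67.487, the foot of the radical line on AM is 15.866 from A and the perpendicular offset is √(37.5² − 15.866²) = 33.978. Taking the left-of-AM solution: Q = (25.872, 54.873).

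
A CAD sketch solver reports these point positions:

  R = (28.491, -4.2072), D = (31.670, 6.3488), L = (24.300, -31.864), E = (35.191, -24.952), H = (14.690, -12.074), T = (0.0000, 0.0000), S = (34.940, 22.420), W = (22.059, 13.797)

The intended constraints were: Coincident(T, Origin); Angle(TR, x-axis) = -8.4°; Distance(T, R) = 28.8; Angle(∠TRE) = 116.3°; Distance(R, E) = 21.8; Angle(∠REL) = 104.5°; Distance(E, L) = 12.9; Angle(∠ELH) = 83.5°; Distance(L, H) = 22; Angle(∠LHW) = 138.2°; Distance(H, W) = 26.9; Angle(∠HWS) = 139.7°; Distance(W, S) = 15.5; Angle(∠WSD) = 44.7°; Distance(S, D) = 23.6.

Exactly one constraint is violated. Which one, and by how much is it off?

Distance(S, D) = 23.6 — off by 7.20.

T = (0.00, 0.00) ✓; TR at -8.400° ✓; |TR| = 28.80 ✓; ∠TRE = 116.3° ✓; |RE| = 21.80 ✓; ∠REL = 104.5° ✓; |EL| = 12.90 ✓; ∠ELH = 83.50° ✓; |LH| = 22.00 ✓; ∠LHW = 138.2° ✓; |HW| = 26.90 ✓; ∠HWS = 139.7° ✓; |WS| = 15.50 ✓; ∠WSD = 44.70° ✓; |SD| = 16.40 ✗.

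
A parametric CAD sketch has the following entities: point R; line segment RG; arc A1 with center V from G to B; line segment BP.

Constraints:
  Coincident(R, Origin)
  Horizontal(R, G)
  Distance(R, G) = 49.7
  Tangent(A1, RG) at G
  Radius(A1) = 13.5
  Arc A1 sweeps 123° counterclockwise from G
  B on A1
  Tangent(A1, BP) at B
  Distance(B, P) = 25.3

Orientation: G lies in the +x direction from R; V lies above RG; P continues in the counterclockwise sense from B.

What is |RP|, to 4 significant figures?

63.26

R is at the origin; RG is horizontal with |RG| = 49.7 and G on the +x side, so G = (49.70, 0.000). Tangency of A1 to RG means the radius VG is perpendicular to RG, so V = G + (0, 13.5) = (49.70, 13.50). On A1, G sits at bearing -90° from V; a 123° counterclockwise sweep puts B at bearing 33°, so B = V + 13.5·(cos 33°, sin 33°) = (61.02, 20.85). A1 meets BP tangentially, so VB is at right angles to BP, so BP runs along (−sin 33°, cos 33°); with |BP| = 25.3, P = (47.24, 42.07). Then |RP| = |P − R| = 63.26.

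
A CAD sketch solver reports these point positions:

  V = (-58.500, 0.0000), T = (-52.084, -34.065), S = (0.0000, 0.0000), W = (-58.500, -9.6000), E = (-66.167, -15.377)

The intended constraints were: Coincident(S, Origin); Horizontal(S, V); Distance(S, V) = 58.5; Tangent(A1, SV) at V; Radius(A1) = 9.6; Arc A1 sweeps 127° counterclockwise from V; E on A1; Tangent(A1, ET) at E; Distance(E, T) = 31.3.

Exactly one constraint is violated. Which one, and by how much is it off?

Distance(E, T) = 31.3 — off by 7.90.

S = (0.00, 0.00) ✓; S.y = 0.00, V.y = 0.00 ✓; |SV| = 58.50 ✓; ∠(WV, VS) = 90.00° ✓; |WV| = 9.600 ✓; bearing(W→E) − bearing(W→V) = 127.0° ✓; |WE| = 9.600 ✓; ∠(WE, ET) = 90.00° ✓; |ET| = 23.40 ✗.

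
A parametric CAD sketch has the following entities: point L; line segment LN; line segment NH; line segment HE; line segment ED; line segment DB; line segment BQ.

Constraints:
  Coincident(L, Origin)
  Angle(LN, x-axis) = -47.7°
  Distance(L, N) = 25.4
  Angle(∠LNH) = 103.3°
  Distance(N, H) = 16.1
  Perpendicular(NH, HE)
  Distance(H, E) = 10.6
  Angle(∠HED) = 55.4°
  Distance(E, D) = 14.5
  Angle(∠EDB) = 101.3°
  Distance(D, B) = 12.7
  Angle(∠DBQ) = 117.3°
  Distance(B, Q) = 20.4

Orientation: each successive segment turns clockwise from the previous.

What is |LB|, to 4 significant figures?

37.19

∠HED = 55.4° gives ED at 21.00° from the x-axis; with |ED| = 14.5, D = (12.79, -20.89). ∠EDB = 101.3° gives DB at -57.70° from the x-axis; with |DB| = 12.7, B = (19.58, -31.62). Then |LB| = |B − L| = 37.19.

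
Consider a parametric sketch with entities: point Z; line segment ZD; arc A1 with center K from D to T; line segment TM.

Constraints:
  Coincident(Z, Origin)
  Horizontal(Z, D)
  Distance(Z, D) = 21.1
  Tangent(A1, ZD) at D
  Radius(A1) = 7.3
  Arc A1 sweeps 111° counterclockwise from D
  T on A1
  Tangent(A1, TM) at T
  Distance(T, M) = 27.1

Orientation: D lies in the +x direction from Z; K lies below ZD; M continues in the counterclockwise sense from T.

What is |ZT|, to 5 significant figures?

17.389

Since A1 is tangent to ZD there, KD ⟂ ZD, so K = D + (0, -7.3) = (21.100, -7.3000). On A1, D sits at bearing 90° from K; a 111° counterclockwise sweep puts T at bearing 201°, so T = K + 7.3·(cos 201°, sin 201°) = (14.285, -9.9161). Then |ZT| = |T − Z| = 17.389.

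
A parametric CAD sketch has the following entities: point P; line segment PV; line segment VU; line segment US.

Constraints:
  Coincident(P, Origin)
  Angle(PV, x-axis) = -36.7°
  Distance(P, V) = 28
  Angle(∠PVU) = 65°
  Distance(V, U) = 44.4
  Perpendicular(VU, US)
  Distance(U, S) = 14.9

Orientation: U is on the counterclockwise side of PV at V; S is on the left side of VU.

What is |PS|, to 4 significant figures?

34.21

∠PVU = 65.0°, so VU runs at -36.7° + (180° − 65.0°) = 78.30° from the x-axis; with |VU| = 44.4, U = V + 44.4·(cos 78.30°, sin 78.30°) = (31.45, 26.74). The perpendicularity gives US at right angles to VU; with |US| = 14.9 on the left of VU, S = U + 14.9·(-0.9792, 0.2028) = (16.86, 29.77). Then |PS| = |S − P| = 34.21.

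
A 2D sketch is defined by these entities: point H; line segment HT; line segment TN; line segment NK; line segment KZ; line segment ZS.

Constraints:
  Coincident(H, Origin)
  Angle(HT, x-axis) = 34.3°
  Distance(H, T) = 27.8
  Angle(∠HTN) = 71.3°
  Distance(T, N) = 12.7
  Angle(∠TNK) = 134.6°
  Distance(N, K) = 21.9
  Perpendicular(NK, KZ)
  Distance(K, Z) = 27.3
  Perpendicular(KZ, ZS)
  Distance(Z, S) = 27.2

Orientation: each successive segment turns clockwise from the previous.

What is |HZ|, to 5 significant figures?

8.4342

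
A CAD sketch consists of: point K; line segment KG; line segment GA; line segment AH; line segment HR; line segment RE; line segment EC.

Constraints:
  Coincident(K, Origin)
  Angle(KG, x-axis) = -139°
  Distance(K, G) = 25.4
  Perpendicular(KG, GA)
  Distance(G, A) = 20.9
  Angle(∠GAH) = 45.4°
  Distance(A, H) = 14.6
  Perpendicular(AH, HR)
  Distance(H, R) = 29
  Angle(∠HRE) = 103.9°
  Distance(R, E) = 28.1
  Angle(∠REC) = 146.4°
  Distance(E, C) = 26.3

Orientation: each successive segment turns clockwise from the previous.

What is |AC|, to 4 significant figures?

46.09

K is at the origin; KG runs at -139.0° with length 25.4, so G = (-19.17, -16.66). KG is perpendicular to GA, so GA runs at 131.0°; with |GA| = 20.9, A = (-32.88, -0.8905). ∠GAH = 45.4° gives AH at -3.600° from the x-axis; with |AH| = 14.6, H = (-18.31, -1.807). The perpendicularity gives HR at right angles to AH, so HR runs at -93.60°; with |HR| = 29.0, R = (-20.13, -30.75). ∠HRE = 103.9° gives RE at -169.7° from the x-axis; with |RE| = 28.1, E = (-47.78, -35.77). ∠REC = 146.4° gives EC at 156.7° from the x-axis; with |EC| = 26.3, C = (-71.93, -25.37). Then |AC| = |C − A| = 46.09.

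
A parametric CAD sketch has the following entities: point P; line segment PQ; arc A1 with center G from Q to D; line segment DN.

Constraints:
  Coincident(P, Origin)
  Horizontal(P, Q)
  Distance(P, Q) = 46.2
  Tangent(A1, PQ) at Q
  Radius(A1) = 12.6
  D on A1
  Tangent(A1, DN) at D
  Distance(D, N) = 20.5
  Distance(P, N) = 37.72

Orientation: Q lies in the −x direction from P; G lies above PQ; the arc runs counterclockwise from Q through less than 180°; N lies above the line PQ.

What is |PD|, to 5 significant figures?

35.429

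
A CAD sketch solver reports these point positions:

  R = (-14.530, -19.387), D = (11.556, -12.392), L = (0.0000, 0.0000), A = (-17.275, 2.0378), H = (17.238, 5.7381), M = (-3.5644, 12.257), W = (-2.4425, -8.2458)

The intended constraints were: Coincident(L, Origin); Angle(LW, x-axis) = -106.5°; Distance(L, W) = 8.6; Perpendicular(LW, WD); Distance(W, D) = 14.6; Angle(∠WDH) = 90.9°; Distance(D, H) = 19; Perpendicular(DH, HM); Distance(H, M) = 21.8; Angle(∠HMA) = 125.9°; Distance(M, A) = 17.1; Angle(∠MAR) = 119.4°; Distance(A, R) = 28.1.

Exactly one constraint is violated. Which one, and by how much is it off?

Distance(A, R) = 28.1 — off by 6.50.

L = (0.00, 0.00) ✓; LW at -106.5° ✓; |LW| = 8.600 ✓; ∠(LW, WD) = 90.00° ✓; |WD| = 14.60 ✓; ∠WDH = 90.90° ✓; |DH| = 19.00 ✓; ∠(DH, HM) = 90.00° ✓; |HM| = 21.80 ✓; ∠HMA = 125.9° ✓; |MA| = 17.10 ✓; ∠MAR = 119.4° ✓; |AR| = 21.60 ✗.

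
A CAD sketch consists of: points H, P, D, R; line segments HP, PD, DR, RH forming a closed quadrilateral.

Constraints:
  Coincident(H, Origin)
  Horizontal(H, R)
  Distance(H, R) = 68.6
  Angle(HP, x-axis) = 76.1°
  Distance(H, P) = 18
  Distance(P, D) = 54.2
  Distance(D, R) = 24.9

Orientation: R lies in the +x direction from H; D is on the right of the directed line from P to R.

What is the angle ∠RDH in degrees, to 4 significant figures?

128.4°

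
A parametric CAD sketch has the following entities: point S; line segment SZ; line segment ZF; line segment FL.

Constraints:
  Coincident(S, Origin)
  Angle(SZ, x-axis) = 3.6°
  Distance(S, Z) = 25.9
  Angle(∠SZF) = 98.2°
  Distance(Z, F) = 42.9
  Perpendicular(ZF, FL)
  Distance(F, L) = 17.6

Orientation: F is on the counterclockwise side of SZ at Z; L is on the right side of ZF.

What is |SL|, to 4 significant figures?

63.56

S is at the origin; SZ runs at 3.6° with length 25.9, so Z = 25.9·(cos 3.6°, sin 3.6°) = (25.85, 1.626). ∠SZF = 98.2°, so ZF runs at 3.6° + (180° − 98.2°) = 85.40° from the x-axis; with |ZF| = 42.9, F = Z + 42.9·(cos 85.40°, sin 85.40°) = (29.29, 44.39). ZF is perpendicular to FL; with |FL| = 17.6 on the right of ZF, L = F + 17.6·(0.9968, -0.08020) = (46.83, 42.98). Then |SL| = |L − S| = 63.56.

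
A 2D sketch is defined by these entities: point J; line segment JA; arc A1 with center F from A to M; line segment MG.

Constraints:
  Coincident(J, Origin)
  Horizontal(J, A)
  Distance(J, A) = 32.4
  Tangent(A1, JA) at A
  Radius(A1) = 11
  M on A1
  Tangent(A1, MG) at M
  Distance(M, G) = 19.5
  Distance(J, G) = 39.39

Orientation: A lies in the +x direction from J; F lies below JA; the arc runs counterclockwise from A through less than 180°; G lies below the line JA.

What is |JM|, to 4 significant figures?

24.68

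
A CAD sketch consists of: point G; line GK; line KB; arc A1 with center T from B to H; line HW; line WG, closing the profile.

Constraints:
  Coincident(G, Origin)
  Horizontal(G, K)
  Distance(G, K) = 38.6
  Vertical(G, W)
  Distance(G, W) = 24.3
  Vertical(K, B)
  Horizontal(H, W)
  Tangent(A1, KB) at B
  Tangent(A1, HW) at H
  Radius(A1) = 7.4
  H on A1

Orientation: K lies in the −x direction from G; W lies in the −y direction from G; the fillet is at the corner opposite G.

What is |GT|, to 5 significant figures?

35.483

G is at the origin; G and K share the same y with |GK| = 38.6 and K on the −x side, so K = (-38.600, 0.0000). G and W share the same x with |GW| = 24.3 and W on the −y side, so W = (0.0000, -24.300). The virtual corner opposite G is at (-38.600, -24.300). Tangency of A1 to KB means the radius TB is perpendicular to KB and since A1 is tangent to HW there, TH ⟂ HW, with radius 7.4, so the center T sits 7.4 in from both sides at T = (-31.200, -16.900). Then |GT| = |T − G| = 35.483.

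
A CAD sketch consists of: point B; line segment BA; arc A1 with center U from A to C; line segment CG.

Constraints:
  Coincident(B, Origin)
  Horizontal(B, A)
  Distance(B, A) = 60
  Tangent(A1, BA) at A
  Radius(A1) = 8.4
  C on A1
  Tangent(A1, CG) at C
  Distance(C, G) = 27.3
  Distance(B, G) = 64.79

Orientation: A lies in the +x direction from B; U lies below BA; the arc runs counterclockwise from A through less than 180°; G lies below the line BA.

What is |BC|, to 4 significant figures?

52.41

B is at the origin; B and A share the same y with |BA| = 60.0 and A on the +x side, so A = (60.00, 0.000). Since A1 is tangent to BA there, UA ⟂ BA, so U = A + (0, -8.4) = (60.00, -8.400). Since UC ⟂ CG (tangency), |UG| = √(8.4² + 27.3²) = 28.56 regardless of where C sits on A1. So G lies on both circle(B, 64.79) and circle(U, 28.56); the below-BA intersection is G = (53.69, -36.26). C is the foot of the tangent from G: C = (51.62, -9.037).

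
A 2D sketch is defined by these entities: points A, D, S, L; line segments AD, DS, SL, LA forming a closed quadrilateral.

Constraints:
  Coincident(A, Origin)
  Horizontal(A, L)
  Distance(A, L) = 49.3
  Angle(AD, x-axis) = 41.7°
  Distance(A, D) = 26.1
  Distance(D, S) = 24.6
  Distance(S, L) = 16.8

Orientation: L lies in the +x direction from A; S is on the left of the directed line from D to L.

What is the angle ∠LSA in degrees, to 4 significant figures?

88.31°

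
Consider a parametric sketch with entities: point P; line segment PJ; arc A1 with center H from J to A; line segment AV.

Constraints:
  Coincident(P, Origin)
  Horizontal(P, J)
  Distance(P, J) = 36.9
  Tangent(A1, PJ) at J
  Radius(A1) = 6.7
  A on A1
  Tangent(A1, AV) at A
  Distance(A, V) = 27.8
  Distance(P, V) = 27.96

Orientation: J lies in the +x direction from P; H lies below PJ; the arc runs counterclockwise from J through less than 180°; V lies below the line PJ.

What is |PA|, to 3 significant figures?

31.8

P is at the origin; PJ is horizontal with |PJ| = 36.9 and J on the +x side, so J = (36.9, 0.00). The tangent condition forces HJ to be normal to PJ, so H = J + (0, -6.7) = (36.9, -6.70). Since HA ⟂ AV (tangency), |HV| = √(6.7² + 27.8²) = 28.6 regardless of where A sits on A1. So V lies on both circle(P, 27.96) and circle(H, 28.6); the below-PJ intersection is V = (14.2, -24.1). A is the foot of the tangent from V: A = (31.7, -2.48).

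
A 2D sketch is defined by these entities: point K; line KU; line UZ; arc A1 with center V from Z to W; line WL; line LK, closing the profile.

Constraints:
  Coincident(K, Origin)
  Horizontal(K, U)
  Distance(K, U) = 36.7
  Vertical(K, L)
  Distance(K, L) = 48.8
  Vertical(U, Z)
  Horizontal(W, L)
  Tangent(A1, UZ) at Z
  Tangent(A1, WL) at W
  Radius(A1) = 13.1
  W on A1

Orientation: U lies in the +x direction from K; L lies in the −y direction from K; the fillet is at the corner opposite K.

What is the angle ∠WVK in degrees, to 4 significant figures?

146.5°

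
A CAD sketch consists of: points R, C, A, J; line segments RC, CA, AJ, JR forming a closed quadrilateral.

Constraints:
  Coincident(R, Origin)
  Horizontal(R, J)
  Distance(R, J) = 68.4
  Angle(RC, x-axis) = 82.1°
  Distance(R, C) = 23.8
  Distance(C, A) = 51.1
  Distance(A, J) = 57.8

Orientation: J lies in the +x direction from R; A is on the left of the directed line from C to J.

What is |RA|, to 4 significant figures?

69.53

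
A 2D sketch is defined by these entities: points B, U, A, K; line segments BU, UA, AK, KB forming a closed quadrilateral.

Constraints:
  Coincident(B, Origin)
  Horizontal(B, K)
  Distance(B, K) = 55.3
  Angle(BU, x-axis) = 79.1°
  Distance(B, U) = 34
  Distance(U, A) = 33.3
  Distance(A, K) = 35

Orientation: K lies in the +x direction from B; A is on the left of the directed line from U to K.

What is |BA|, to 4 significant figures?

50.54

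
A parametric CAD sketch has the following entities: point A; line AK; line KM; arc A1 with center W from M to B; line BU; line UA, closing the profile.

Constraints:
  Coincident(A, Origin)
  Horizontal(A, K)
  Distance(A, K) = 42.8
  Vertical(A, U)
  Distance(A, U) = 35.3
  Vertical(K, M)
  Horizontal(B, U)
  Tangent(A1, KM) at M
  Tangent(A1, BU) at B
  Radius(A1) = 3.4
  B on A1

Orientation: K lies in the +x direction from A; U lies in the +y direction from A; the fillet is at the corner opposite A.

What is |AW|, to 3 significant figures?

50.7

AU is vertical with |AU| = 35.3 and U on the +y side, so U = (0.00, 35.3). The virtual corner opposite A is at (42.8, 35.3). Tangency of A1 to KM means the radius WM is perpendicular to KM and the tangent condition forces WB to be normal to BU, with radius 3.4, so the center W sits 3.4 in from both sides at W = (39.4, 31.9). Then |AW| = |W − A| = 50.7.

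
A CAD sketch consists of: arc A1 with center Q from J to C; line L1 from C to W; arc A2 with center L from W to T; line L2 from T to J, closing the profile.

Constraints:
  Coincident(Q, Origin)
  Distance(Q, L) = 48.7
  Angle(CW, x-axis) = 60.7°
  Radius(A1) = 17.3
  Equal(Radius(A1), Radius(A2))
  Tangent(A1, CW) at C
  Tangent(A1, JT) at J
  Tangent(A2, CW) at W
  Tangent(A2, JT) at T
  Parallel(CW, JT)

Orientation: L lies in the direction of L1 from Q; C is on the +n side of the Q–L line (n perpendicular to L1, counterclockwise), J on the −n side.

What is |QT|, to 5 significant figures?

51.682

The slot axis is L1's direction at 60.7°, so u = (cos 60.7°, sin 60.7°) = (0.48938, 0.87207) and n = (−sin 60.7°, cos 60.7°) = (-0.87207, 0.48938). Q is at the origin and L lies 48.7 along u from Q, so L = 48.7·u = (23.833, 42.470). Tangency of A1 to both parallel lines with radius 17.3 puts C and J at Q ± 17.3·n: C = (-15.087, 8.4663), J = (15.087, -8.4663). Equal radii place W and T the same way about L: W = L + 17.3·n = (8.7461, 50.936), T = L − 17.3·n = (38.920, 34.003). Then |QT| = |T − Q| = 51.682.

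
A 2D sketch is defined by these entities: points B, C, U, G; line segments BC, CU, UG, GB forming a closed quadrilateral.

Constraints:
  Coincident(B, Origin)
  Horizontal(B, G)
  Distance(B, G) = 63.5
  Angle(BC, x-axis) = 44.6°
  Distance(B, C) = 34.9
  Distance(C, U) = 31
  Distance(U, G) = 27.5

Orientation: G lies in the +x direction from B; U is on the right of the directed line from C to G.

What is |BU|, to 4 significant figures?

36.59

B is at the origin; BG is horizontal with |BG| = 63.5 and G in +x, so G = (63.5, 0). BC runs at 44.6° with |BC| = 34.9, so C = (24.85, 24.51). U is determined by |CU| = 31.0 and |UG| = 27.5 together: it lies at the intersection of circle(C, 31.0) and circle(G, 27.5). With |CG| = 45.76, the foot of the radical line on CG is 25.12 from C and the perpendicular offset is √(31.0² − 25.12²) = 18.17. Taking the right-of-CG solution: U = (36.34, -4.288).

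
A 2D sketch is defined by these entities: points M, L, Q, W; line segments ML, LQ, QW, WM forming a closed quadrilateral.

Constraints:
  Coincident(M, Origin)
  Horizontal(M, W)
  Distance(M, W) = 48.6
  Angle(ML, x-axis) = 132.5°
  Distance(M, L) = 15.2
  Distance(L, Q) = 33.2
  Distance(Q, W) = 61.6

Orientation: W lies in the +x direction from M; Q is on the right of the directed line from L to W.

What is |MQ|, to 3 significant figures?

23.7

M is at the origin; MW is horizontal with |MW| = 48.6 and W in +x, so W = (48.6, 0). ML runs at 132.5° with |ML| = 15.2, so L = (-10.3, 11.2). Q is determined by |LQ| = 33.2 and |QW| = 61.6 together: it lies at the intersection of circle(L, 33.2) and circle(W, 61.6). With |LW| = 59.9, the foot of the radical line on LW is 7.50 from L and the perpendicular offset is √(33.2² − 7.50²) = 32.3. Taking the right-of-LW solution: Q = (-8.95, -22.0).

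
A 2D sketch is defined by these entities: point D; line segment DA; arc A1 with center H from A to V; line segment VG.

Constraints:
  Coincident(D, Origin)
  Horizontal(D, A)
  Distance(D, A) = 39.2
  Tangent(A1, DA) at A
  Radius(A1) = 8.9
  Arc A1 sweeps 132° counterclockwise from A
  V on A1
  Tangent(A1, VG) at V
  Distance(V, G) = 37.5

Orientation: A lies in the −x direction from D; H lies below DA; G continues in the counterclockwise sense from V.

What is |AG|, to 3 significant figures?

46.5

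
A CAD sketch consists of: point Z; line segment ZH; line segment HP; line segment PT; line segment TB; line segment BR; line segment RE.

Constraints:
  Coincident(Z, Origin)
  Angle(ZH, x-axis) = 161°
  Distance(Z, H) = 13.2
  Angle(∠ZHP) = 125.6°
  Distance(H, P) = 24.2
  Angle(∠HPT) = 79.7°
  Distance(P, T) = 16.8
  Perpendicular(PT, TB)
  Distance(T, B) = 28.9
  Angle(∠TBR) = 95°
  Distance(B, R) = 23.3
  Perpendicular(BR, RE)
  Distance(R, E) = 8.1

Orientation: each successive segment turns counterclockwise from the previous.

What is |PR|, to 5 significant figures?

31.588

Z is at the origin; ZH runs at 161.0° with length 13.2, so H = (-12.481, 4.2975). ∠ZHP = 125.6° gives HP at -144.60° from the x-axis; with |HP| = 24.2, P = (-32.207, -9.7211). ∠HPT = 79.7° gives PT at -44.300° from the x-axis; with |PT| = 16.8, T = (-20.183, -21.454). PT is perpendicular to TB, so TB runs at 45.700°; with |TB| = 28.9, B = (0.00090182, -0.77096). ∠TBR = 95.0° gives BR at 130.70° from the x-axis; with |BR| = 23.3, R = (-15.193, 16.894). Then |PR| = |R − P| = 31.588.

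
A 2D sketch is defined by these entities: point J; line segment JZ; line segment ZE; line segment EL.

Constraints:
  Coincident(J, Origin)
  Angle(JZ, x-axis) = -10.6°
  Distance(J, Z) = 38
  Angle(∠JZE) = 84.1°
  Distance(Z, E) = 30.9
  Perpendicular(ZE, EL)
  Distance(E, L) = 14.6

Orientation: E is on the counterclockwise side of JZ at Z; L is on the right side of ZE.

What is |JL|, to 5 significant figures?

58.943

∠JZE = 84.1°, so ZE runs at -10.6° + (180° − 84.1°) = 85.300° from the x-axis; with |ZE| = 30.9, E = Z + 30.9·(cos 85.300°, sin 85.300°) = (39.883, 23.806). The perpendicularity gives EL at right angles to ZE; with |EL| = 14.6 on the right of ZE, L = E + 14.6·(0.99664, -0.081939) = (54.434, 22.610). Then |JL| = |L − J| = 58.943.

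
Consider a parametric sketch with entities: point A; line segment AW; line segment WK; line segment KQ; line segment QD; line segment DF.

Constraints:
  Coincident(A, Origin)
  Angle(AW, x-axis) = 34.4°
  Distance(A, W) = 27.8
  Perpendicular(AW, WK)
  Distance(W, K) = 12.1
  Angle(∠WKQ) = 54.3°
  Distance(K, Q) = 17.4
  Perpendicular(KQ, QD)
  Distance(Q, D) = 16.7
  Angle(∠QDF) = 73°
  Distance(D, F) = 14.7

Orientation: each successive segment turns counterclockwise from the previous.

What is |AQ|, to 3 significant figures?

13.8

A is at the origin; AW runs at 34.4° with length 27.8, so W = (22.9, 15.7). AW is perpendicular to WK, so WK runs at 124°; with |WK| = 12.1, K = (16.1, 25.7). ∠WKQ = 54.3° gives KQ at -110° from the x-axis; with |KQ| = 17.4, Q = (10.2, 9.33). Then |AQ| = |Q − A| = 13.8.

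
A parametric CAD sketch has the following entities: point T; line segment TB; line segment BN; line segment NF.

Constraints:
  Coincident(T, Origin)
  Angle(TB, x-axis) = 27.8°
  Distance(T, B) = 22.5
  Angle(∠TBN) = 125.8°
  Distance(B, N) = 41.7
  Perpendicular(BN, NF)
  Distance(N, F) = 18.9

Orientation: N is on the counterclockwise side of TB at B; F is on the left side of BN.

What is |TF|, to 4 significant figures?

54.87

T is at the origin; TB runs at 27.8° with length 22.5, so B = 22.5·(cos 27.8°, sin 27.8°) = (19.90, 10.49). ∠TBN = 125.8°, so BN runs at 27.8° + (180° − 125.8°) = 82.00° from the x-axis; with |BN| = 41.7, N = B + 41.7·(cos 82.00°, sin 82.00°) = (25.71, 51.79). The perpendicularity gives NF at right angles to BN; with |NF| = 18.9 on the left of BN, F = N + 18.9·(-0.9903, 0.1392) = (6.991, 54.42). Then |TF| = |F − T| = 54.87.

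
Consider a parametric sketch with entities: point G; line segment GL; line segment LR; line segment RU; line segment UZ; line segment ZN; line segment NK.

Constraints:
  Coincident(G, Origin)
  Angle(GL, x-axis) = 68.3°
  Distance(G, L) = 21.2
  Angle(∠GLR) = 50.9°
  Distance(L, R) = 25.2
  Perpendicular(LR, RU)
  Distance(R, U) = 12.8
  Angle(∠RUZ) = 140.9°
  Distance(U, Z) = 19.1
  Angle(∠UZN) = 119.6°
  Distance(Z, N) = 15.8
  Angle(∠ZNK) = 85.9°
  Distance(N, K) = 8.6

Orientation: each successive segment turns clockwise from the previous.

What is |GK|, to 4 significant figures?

13.78

G is at the origin; GL runs at 68.3° with length 21.2, so L = (7.839, 19.70). ∠GLR = 50.9° gives LR at -60.80° from the x-axis; with |LR| = 25.2, R = (20.13, -2.300). LR is perpendicular to RU, so RU runs at -150.8°; with |RU| = 12.8, U = (8.959, -8.545). ∠RUZ = 140.9° gives UZ at 170.1° from the x-axis; with |UZ| = 19.1, Z = (-9.856, -5.261). ∠UZN = 119.6° gives ZN at 109.7° from the x-axis; with |ZN| = 15.8, N = (-15.18, 9.614). ∠ZNK = 85.9° gives NK at 15.60° from the x-axis; with |NK| = 8.6, K = (-6.899, 11.93). Then |GK| = |K − G| = 13.78.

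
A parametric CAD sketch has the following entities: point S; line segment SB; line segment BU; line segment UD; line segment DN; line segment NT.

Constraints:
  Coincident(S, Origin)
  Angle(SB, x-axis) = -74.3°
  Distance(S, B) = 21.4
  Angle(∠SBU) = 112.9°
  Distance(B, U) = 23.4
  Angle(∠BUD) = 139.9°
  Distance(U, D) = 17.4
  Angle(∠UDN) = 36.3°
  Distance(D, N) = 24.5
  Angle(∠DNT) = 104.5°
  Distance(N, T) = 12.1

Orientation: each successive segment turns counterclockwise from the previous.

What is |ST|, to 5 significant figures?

28.659

S is at the origin; SB runs at -74.3° with length 21.4, so B = (5.7908, -20.602). ∠SBU = 112.9° gives BU at -7.2000° from the x-axis; with |BU| = 23.4, U = (29.006, -23.534). ∠BUD = 139.9° gives UD at 32.900° from the x-axis; with |UD| = 17.4, D = (43.616, -14.083). ∠UDN = 36.3° gives DN at 176.60° from the x-axis; with |DN| = 24.5, N = (19.159, -12.630). ∠DNT = 104.5° gives NT at -107.90° from the x-axis; with |NT| = 12.1, T = (15.440, -24.144). Then |ST| = |T − S| = 28.659.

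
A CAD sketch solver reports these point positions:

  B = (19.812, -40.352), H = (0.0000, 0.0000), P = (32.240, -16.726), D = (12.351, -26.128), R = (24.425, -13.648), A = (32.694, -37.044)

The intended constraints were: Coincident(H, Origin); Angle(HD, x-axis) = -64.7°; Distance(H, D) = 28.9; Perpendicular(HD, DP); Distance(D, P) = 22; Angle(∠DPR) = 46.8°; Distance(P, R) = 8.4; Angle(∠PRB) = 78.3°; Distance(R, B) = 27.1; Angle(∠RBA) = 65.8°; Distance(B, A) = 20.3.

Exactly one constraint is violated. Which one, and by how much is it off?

Distance(B, A) = 20.3 — off by 7.00.

H = (0.00, 0.00) ✓; HD at -64.70° ✓; |HD| = 28.90 ✓; ∠(HD, DP) = 90.00° ✓; |DP| = 22.00 ✓; ∠DPR = 46.80° ✓; |PR| = 8.399 ✓; ∠PRB = 78.30° ✓; |RB| = 27.10 ✓; ∠RBA = 65.80° ✓; |BA| = 13.30 ✗.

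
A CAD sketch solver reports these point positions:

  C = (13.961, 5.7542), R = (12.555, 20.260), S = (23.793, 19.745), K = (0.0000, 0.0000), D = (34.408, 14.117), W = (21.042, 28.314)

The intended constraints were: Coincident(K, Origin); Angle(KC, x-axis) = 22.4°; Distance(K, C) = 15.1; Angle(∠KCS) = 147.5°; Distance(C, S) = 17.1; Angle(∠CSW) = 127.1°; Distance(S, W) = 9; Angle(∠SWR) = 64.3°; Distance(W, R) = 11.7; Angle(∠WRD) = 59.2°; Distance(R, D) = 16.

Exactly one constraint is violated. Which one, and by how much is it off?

Distance(R, D) = 16 — off by 6.70.

K = (0.00, 0.00) ✓; KC at 22.40° ✓; |KC| = 15.10 ✓; ∠KCS = 147.5° ✓; |CS| = 17.10 ✓; ∠CSW = 127.1° ✓; |SW| = 9.000 ✓; ∠SWR = 64.30° ✓; |WR| = 11.70 ✓; ∠WRD = 59.20° ✓; |RD| = 22.70 ✗.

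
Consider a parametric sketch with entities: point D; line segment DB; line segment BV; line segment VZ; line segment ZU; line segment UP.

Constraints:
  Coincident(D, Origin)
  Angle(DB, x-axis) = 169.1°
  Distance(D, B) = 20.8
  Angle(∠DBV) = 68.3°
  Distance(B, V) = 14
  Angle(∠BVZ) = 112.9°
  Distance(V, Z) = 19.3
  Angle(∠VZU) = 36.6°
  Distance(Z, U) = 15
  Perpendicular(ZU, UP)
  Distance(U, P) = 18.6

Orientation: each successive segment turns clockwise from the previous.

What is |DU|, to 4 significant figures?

9.204

∠BVZ = 112.9° gives VZ at -9.700° from the x-axis; with |VZ| = 19.3, Z = (6.142, 12.48). ∠VZU = 36.6° gives ZU at -153.1° from the x-axis; with |ZU| = 15.0, U = (-7.235, 5.689). Then |DU| = |U − D| = 9.204.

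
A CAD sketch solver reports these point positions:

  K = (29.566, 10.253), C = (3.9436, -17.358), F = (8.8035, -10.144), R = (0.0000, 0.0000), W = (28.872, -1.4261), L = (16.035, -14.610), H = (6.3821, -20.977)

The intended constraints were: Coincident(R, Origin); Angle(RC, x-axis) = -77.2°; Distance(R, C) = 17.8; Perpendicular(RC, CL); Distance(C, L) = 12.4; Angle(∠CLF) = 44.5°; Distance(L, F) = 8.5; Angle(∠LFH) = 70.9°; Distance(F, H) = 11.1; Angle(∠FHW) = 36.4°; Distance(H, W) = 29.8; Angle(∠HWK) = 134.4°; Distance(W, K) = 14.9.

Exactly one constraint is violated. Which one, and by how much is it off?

Distance(W, K) = 14.9 — off by 3.20.

R = (0.00, 0.00) ✓; RC at -77.20° ✓; |RC| = 17.80 ✓; ∠(RC, CL) = 90.00° ✓; |CL| = 12.40 ✓; ∠CLF = 44.50° ✓; |LF| = 8.499 ✓; ∠LFH = 70.90° ✓; |FH| = 11.10 ✓; ∠FHW = 36.40° ✓; |HW| = 29.80 ✓; ∠HWK = 134.4° ✓; |WK| = 11.70 ✗.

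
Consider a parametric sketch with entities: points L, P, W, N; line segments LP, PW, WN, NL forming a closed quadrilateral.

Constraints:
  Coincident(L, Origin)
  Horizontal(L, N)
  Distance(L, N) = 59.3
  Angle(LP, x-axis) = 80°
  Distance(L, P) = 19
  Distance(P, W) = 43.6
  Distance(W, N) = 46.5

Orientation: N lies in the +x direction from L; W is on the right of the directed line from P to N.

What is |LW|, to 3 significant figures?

28.8

L is at the origin; L and N share the same y with |LN| = 59.3 and N in +x, so N = (59.3, 0). LP runs at 80.0° with |LP| = 19.0, so P = (3.30, 18.7). W is determined by |PW| = 43.6 and |WN| = 46.5 together: it lies at the intersection of circle(P, 43.6) and circle(N, 46.5). With |PN| = 59.0, the foot of the radical line on PN is 27.3 from P and the perpendicular offset is √(43.6² − 27.3²) = 34.0. Taking the right-of-PN solution: W = (18.4, -22.2).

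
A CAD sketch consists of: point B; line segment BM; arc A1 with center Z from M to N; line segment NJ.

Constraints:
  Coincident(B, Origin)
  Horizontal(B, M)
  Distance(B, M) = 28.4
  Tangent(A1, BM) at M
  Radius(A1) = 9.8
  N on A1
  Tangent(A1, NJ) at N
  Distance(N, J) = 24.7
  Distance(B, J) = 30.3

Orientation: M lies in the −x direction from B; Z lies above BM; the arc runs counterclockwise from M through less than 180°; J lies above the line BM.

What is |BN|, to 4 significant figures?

20.28

Checks: |ZN| = 9.800 ✓; ∠(ZN, NJ) = 90.00° ✓; |NJ| = 24.70 ✓; |BJ| = 30.30 ✓.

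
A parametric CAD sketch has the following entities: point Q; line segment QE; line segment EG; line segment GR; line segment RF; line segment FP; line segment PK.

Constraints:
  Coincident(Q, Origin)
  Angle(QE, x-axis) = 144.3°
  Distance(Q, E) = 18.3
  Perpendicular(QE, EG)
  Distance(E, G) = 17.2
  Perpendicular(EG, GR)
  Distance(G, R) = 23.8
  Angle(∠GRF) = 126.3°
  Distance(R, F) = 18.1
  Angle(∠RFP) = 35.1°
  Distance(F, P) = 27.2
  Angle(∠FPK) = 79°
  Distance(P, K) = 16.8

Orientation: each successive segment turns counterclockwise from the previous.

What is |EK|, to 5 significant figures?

30.996

Q is at the origin; QE runs at 144.3° with length 18.3, so E = (-14.861, 10.679). QE ⟂ EG, so EG runs at -125.70°; with |EG| = 17.2, G = (-24.898, -3.2890). EG is perpendicular to GR, so GR runs at -35.700°; with |GR| = 23.8, R = (-5.5704, -17.177). ∠GRF = 126.3° gives RF at 18.000° from the x-axis; with |RF| = 18.1, F = (11.644, -11.584). ∠RFP = 35.1° gives FP at 162.90° from the x-axis; with |FP| = 27.2, P = (-14.354, -3.5862). ∠FPK = 79.0° gives PK at -96.100° from the x-axis; with |PK| = 16.8, K = (-16.139, -20.291). Then |EK| = |K − E| = 30.996.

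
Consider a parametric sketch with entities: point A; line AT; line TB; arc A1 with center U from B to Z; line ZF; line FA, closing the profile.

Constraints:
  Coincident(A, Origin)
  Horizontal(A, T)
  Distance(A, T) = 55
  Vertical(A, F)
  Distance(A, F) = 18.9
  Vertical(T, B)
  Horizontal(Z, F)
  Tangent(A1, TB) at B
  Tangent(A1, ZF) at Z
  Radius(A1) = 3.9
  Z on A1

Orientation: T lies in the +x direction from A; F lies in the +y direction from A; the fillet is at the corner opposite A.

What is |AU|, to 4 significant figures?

53.26

A is at the origin; A and T share the same y with |AT| = 55.0 and T on the +x side, so T = (55.00, 0.000). AF is vertical with |AF| = 18.9 and F on the +y side, so F = (0.000, 18.90). The virtual corner opposite A is at (55.00, 18.90). Since A1 is tangent to TB there, UB ⟂ TB and since A1 is tangent to ZF there, UZ ⟂ ZF, with radius 3.9, so the center U sits 3.9 in from both sides at U = (51.10, 15.00). Then |AU| = |U − A| = 53.26.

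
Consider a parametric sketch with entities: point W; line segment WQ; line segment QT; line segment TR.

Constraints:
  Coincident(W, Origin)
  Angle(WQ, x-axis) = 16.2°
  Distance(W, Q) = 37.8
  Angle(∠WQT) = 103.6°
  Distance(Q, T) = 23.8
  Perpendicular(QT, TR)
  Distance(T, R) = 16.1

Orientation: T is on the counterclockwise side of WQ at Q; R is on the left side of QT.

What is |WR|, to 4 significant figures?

38.66

W is at the origin; WQ runs at 16.2° with length 37.8, so Q = 37.8·(cos 16.2°, sin 16.2°) = (36.30, 10.55). ∠WQT = 103.6°, so QT runs at 16.2° + (180° − 103.6°) = 92.60° from the x-axis; with |QT| = 23.8, T = Q + 23.8·(cos 92.60°, sin 92.60°) = (35.22, 34.32). QT ⟂ TR; with |TR| = 16.1 on the left of QT, R = T + 16.1·(-0.9990, -0.04536) = (19.14, 33.59). Then |WR| = |R − W| = 38.66.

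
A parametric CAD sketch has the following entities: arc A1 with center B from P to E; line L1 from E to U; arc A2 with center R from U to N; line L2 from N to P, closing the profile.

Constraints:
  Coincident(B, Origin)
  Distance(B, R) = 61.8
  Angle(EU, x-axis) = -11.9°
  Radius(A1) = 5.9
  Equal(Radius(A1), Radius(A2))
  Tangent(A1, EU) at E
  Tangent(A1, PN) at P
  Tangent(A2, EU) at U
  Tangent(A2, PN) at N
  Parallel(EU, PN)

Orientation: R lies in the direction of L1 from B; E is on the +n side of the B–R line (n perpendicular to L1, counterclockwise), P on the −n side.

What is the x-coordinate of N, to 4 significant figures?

59.26

The slot axis is L1's direction at -11.9°, so u = (cos -11.9°, sin -11.9°) = (0.9785, -0.2062) and n = (−sin -11.9°, cos -11.9°) = (0.2062, 0.9785). B is at the origin and R lies 61.8 along u from B, so R = 61.8·u = (60.47, -12.74). Tangency of A1 to both parallel lines with radius 5.9 puts E and P at B ± 5.9·n: E = (1.217, 5.773), P = (-1.217, -5.773). Equal radii place U and N the same way about R: U = R + 5.9·n = (61.69, -6.970), N = R − 5.9·n = (59.26, -18.52). So N.x = 59.26.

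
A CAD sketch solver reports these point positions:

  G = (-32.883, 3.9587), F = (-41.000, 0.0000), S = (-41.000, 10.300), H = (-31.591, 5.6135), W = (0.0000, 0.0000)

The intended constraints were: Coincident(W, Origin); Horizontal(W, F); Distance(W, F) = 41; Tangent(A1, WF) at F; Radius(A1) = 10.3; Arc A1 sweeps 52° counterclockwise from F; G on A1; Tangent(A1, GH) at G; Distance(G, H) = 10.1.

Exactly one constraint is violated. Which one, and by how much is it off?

Distance(G, H) = 10.1 — off by 8.00.

W = (0.00, 0.00) ✓; W.y = 0.00, F.y = 0.00 ✓; |WF| = 41.00 ✓; ∠(SF, FW) = 90.00° ✓; |SF| = 10.30 ✓; bearing(S→G) − bearing(S→F) = 52.00° ✓; |SG| = 10.30 ✓; ∠(SG, GH) = 89.98° ✓; |GH| = 2.099 ✗.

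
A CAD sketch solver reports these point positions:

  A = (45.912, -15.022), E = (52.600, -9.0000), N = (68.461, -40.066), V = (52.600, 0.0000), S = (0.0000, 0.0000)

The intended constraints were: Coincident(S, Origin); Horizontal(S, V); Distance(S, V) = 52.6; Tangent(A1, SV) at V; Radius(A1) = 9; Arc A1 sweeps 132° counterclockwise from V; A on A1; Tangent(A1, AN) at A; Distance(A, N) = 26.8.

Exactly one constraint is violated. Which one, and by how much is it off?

Distance(A, N) = 26.8 — off by 6.90.

S = (0.00, 0.00) ✓; S.y = 0.00, V.y = 0.00 ✓; |SV| = 52.60 ✓; ∠(EV, VS) = 90.00° ✓; |EV| = 9.000 ✓; bearing(E→A) − bearing(E→V) = 132.0° ✓; |EA| = 9.000 ✓; ∠(EA, AN) = 90.00° ✓; |AN| = 33.70 ✗.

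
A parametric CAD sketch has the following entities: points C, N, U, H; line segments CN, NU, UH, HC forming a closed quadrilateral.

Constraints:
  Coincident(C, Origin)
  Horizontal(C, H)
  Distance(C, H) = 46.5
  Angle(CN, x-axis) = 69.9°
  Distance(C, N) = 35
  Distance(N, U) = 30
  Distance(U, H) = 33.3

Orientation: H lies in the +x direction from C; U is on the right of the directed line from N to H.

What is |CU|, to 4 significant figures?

13.64

C is at the origin; C and H share the same y with |CH| = 46.5 and H in +x, so H = (46.5, 0). CN runs at 69.9° with |CN| = 35.0, so N = (12.03, 32.87). U is determined by |NU| = 30.0 and |UH| = 33.3 together: it lies at the intersection of circle(N, 30.0) and circle(H, 33.3). With |NH| = 47.63, the foot of the radical line on NH is 21.62 from N and the perpendicular offset is √(30.0² − 21.62²) = 20.80. Taking the right-of-NH solution: U = (13.33, 2.896).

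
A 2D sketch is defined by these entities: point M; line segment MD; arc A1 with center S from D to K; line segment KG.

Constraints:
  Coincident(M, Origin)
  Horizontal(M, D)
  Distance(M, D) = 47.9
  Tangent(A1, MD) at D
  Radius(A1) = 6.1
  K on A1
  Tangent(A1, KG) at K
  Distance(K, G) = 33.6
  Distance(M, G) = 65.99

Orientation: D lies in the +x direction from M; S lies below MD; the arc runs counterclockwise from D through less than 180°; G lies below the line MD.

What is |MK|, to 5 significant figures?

42.854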